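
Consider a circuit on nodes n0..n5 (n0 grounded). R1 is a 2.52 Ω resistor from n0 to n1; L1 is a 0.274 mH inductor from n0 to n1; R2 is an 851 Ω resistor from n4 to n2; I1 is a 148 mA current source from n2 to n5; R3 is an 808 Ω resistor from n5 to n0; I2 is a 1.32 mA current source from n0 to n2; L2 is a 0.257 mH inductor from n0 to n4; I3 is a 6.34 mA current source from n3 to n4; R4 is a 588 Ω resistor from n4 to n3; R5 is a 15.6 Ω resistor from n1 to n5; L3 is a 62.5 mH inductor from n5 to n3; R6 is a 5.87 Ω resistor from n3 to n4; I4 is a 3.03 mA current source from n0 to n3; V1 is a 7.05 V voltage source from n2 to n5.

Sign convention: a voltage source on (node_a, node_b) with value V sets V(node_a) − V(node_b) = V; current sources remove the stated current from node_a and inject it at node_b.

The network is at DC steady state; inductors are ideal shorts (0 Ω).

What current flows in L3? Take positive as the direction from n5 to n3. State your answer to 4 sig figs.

Apply KCL at each of the 5 non-ground nodes and solve the resulting linear system.
Node n1: branches {R1, L1, R5} → V_1 = 0.000
Node n2: branches {R2, I1, I2, V1} → V_2 = 7.007
Node n3: branches {I3, R4, L3, R6, I4} → V_3 = -0.04307
Node n4: branches {R2, L2, I3, R4, R6} → V_4 = 0.000
Node n5: branches {I1, R3, R5, L3, V1} → V_5 = -0.04307
Source currents: i(L1)=0.002761, i(L2)=-0.007164, i(L3)=-0.004100, i(V1)=-0.1549

-0.004100 A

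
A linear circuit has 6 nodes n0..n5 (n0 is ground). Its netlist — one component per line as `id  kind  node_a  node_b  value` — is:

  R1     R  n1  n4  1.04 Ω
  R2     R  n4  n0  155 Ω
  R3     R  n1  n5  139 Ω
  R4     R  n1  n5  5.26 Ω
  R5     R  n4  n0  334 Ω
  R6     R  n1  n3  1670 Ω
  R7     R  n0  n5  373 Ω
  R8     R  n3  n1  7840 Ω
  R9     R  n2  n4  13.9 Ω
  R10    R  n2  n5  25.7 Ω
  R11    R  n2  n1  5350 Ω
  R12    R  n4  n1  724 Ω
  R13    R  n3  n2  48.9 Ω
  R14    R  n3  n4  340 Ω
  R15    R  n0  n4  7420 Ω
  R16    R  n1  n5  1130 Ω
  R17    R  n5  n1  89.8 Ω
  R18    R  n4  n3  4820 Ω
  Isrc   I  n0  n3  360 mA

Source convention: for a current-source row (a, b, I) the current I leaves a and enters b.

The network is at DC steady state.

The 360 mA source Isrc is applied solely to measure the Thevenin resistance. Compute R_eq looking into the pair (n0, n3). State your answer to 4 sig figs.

R_eq = 128.9 Ω

MNA unknowns: 5 node voltages V₁..V_5
R1: Y=0.9615 on G[1,4]
R2: Y=0.006452 on G[4,0]
R3: Y=0.007194 on G[1,5]
R4: Y=0.1901 on G[1,5]
R5: Y=0.002994 on G[4,0]
R6: Y=0.0005988 on G[1,3]
R7: Y=0.002681 on G[0,5]
R8: Y=0.0001276 on G[3,1]
R9: Y=0.07194 on G[2,4]
R10: Y=0.03891 on G[2,5]
R11: Y=0.0001869 on G[2,1]
R12: Y=0.001381 on G[4,1]
R13: Y=0.02045 on G[3,2]
R14: Y=0.002941 on G[3,4]
R15: Y=0.0001348 on G[0,4]
R16: Y=0.0008850 on G[1,5]
R17: Y=0.01114 on G[5,1]
R18: Y=0.0002075 on G[4,3]
Isrc: z[0]−=0.36, z[3]+=0.36
solve → V1=29.37, V2=32.02, V3=46.40, V4=29.33, V5=29.46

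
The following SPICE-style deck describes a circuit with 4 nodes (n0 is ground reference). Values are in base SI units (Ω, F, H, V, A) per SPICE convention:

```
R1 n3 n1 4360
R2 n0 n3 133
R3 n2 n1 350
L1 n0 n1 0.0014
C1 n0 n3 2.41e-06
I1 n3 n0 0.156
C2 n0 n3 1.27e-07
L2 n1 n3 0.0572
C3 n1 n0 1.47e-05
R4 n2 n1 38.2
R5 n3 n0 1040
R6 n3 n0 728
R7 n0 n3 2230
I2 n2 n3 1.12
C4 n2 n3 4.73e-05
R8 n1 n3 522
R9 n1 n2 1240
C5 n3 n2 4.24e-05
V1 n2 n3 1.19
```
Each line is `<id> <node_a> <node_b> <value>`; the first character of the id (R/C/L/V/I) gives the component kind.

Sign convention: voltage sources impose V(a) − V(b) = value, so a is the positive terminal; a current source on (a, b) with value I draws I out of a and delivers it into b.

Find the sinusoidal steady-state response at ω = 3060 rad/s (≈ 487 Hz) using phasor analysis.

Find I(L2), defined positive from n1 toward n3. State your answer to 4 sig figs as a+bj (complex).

-0.002280-0.02608j A

MNA unknowns: 3 node voltages V₁..V_3 plus 1 source current (V1)
R1: Y=0.0002294+0.000j on G[3,1]
R2: Y=0.007519+0.000j on G[0,3]
R3: Y=0.002857+0.000j on G[2,1]
L1: Y=0.000-0.2334j on G[0,1]
C1: Y=0.000+0.007375j on G[0,3]
I1: z[3]−=0.156, z[0]+=0.156
C2: Y=0.000+0.0003886j on G[0,3]
L2: Y=0.000-0.005713j on G[1,3]
C3: Y=0.000+0.04498j on G[1,0]
R4: Y=0.02618+0.000j on G[2,1]
R5: Y=0.0009615+0.000j on G[3,0]
R6: Y=0.001374+0.000j on G[3,0]
R7: Y=0.0004484+0.000j on G[0,3]
I2: z[2]−=1.12, z[3]+=1.12
C4: Y=0.000+0.1447j on G[2,3]
R8: Y=0.001916+0.000j on G[1,3]
R9: Y=0.0008065+0.000j on G[1,2]
C5: Y=0.000+0.1297j on G[3,2]
V1: row V2−V3=1.19, i_V1 at 2,3
solve → V1=-0.2061-0.5742j, V2=-3.581-0.1752j, V3=-4.771-0.1752j
aux → i_V1=-1.019-0.3385j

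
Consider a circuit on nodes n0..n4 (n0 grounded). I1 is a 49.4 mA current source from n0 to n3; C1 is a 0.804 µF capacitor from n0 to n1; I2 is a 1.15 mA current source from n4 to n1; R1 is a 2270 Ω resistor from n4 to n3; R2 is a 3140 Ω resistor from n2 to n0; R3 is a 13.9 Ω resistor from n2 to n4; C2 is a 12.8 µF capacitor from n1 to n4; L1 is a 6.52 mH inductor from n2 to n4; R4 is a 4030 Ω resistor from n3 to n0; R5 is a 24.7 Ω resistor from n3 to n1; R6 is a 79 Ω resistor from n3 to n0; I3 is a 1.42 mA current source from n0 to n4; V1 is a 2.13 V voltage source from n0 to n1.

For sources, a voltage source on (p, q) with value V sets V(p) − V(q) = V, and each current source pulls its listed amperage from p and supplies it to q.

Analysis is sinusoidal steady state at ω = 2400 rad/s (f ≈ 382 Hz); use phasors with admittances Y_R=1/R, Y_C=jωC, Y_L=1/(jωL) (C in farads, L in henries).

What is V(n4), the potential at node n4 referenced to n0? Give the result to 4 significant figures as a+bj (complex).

Apply KCL at each of the 4 non-ground nodes and solve the resulting linear system.
Node n1: branches {C1, I2, C2, R5, V1} → V_1 = -2.130+0.000j
Node n2: branches {R2, R3, L1} → V_2 = -2.124-0.04649j
Node n3: branches {I1, R1, R4, R5, R6} → V_3 = -0.7017-0.0004196j
Node n4: branches {I2, R1, R3, C2, L1, I3} → V_4 = -2.129-0.05127j
Source currents: i(V1)=-0.06055-0.004130j

-2.129-0.05127j V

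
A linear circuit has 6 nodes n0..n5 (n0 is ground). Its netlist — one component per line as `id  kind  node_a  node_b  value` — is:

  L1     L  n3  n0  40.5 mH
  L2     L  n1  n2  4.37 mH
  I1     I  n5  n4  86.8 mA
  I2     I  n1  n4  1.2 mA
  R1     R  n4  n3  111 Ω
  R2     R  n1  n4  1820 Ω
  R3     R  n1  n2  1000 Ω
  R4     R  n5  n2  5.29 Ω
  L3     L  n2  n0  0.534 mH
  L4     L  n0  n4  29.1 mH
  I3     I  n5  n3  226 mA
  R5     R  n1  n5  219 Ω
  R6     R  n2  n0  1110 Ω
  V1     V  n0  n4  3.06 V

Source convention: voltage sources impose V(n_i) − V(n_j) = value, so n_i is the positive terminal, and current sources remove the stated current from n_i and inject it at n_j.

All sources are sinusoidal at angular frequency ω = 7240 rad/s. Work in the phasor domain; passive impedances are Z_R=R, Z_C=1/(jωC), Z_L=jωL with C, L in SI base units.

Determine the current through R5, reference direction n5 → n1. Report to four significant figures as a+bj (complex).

Element admittances at ω=7240 rad/s:
  Y(L1) = 0.000-0.003410j S between n3,n0
  Y(L2) = 0.000-0.03161j S between n1,n2
  I1: injects 0.0868 A into n4 (from n5)
  I2: injects 0.0012 A into n4 (from n1)
  Y(R1) = 0.009009+0.000j S between n4,n3
  Y(R2) = 0.0005495+0.000j S between n1,n4
  Y(R3) = 0.001000+0.000j S between n1,n2
  Y(R4) = 0.1890+0.000j S between n5,n2
  Y(L3) = 0.000-0.2587j S between n2,n0
  Y(L4) = 0.000-0.004746j S between n0,n4
  I3: injects 0.226 A into n3 (from n5)
  Y(R5) = 0.004566+0.000j S between n1,n5
  Y(R6) = 0.0009009+0.000j S between n2,n0
  V1: constraint V(n0)−V(n4) = 3.06
Assemble and solve the 6×6 MNA system:
  V(n1)=-0.08749-1.530j  V(n2)=-0.007499-1.220j  V(n3)=19.27+7.293j  V(n4)=-3.060+0.000j  V(n5)=-1.625-1.228j
  i(V1)=-0.2908-0.05034j

-0.007021+0.001379j A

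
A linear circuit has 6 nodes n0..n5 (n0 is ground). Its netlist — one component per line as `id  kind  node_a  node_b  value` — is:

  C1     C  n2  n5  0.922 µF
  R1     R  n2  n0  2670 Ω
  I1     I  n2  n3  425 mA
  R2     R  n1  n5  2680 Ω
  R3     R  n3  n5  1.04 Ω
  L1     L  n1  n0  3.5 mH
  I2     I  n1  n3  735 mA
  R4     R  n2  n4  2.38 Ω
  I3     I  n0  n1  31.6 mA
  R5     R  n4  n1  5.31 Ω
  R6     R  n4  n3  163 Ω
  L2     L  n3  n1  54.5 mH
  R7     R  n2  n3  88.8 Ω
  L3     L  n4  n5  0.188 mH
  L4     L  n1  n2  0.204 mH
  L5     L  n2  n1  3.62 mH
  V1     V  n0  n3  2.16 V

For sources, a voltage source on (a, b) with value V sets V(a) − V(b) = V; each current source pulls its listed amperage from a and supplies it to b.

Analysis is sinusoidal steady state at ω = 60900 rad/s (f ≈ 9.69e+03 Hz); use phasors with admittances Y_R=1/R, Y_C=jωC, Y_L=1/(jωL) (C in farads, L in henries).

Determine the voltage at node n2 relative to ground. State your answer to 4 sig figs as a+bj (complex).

MNA unknowns: 5 node voltages V₁..V_5 plus 1 source current (V1)
C1: Y=0.000+0.05615j on G[2,5]
R1: Y=0.0003745+0.000j on G[2,0]
I1: z[2]−=0.425, z[3]+=0.425
R2: Y=0.0003731+0.000j on G[1,5]
R3: Y=0.9615+0.000j on G[3,5]
L1: Y=0.000-0.004692j on G[1,0]
I2: z[1]−=0.735, z[3]+=0.735
R4: Y=0.4202+0.000j on G[2,4]
I3: z[0]−=0.0316, z[1]+=0.0316
R5: Y=0.1883+0.000j on G[4,1]
R6: Y=0.006135+0.000j on G[4,3]
L2: Y=0.000-0.0003013j on G[3,1]
R7: Y=0.01126+0.000j on G[2,3]
L3: Y=0.000-0.08734j on G[4,5]
L4: Y=0.000-0.08049j on G[1,2]
L5: Y=0.000-0.004536j on G[2,1]
V1: row V0−V3=2.16, i_V1 at 0,3
solve → V1=-18.27-19.05j, V2=-19.41-16.69j, V3=-2.160+0.000j, V4=-16.14-19.12j, V5=-2.936+0.2298j
aux → i_V1=-0.1283+0.07947j

-19.41-16.69j V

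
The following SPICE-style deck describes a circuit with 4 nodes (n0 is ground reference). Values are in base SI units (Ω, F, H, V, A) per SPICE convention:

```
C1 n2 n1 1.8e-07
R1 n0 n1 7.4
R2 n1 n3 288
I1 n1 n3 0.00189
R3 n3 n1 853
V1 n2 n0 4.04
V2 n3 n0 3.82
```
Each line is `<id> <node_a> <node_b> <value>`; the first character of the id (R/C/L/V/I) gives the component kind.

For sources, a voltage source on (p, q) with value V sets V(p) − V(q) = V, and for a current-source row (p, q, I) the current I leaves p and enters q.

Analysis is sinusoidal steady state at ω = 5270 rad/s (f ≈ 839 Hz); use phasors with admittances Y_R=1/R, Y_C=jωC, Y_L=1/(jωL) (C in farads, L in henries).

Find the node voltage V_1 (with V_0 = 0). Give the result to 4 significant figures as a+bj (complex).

MNA unknowns: 3 node voltages V₁..V_3 plus 2 source currents (V1, V2)
C1: Y=0.000+0.0009486j on G[2,1]
R1: Y=0.1351+0.000j on G[0,1]
R2: Y=0.003472+0.000j on G[1,3]
I1: z[1]−=0.00189, z[3]+=0.00189
R3: Y=0.001172+0.000j on G[3,1]
V1: row V2−V0=4.04, i_V1 at 2,0
V2: row V3−V0=3.82, i_V2 at 3,0
solve → V1=0.1136+0.02665j, V2=4.040+0.000j, V3=3.820+0.000j
aux → i_V1=-2.528e-05-0.003725j, i_V2=-0.01532+0.0001238j

0.1136+0.02665j V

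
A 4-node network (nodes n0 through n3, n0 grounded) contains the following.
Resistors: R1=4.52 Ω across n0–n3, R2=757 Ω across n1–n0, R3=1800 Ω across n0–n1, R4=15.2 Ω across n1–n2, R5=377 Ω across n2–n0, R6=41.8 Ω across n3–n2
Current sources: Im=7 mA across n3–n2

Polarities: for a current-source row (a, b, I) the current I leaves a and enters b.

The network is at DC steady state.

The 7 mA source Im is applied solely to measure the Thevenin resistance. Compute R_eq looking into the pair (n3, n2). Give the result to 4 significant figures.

MNA unknowns: 3 node voltages V₁..V_3
R1: Y=0.2212 on G[0,3]
R2: Y=0.001321 on G[1,0]
R3: Y=0.0005556 on G[0,1]
R4: Y=0.06579 on G[1,2]
R5: Y=0.002653 on G[2,0]
R6: Y=0.02392 on G[3,2]
Im: z[3]−=0.007, z[2]+=0.007
solve → V1=0.2356, V2=0.2423, V3=-0.004904

R_eq = 35.32 Ω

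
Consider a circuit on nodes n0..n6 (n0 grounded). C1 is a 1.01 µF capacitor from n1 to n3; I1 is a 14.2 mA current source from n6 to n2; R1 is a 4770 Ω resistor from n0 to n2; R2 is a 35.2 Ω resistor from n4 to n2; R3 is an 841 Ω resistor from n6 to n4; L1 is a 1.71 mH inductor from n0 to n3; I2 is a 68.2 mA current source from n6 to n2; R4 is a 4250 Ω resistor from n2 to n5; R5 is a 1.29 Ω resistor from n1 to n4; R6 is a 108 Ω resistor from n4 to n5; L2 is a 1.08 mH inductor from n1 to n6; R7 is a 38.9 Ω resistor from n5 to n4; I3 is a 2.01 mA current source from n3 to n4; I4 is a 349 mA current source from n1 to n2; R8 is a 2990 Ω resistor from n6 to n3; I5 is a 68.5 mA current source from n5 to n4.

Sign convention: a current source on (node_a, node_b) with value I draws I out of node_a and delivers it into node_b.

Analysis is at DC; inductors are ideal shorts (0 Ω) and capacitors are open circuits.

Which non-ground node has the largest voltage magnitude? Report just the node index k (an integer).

2

Element admittances at DC:
  Y(C1) = 0.000 S between n1,n3
  I1: injects 0.0142 A into n2 (from n6)
  Y(R1) = 0.0002096 S between n0,n2
  Y(R2) = 0.02841 S between n4,n2
  Y(R3) = 0.001189 S between n6,n4
  L1: short n0↔n3 (DC inductor)
  I2: injects 0.0682 A into n2 (from n6)
  Y(R4) = 0.0002353 S between n2,n5
  Y(R5) = 0.7752 S between n1,n4
  Y(R6) = 0.009259 S between n4,n5
  L2: short n1↔n6 (DC inductor)
  Y(R7) = 0.02571 S between n5,n4
  I3: injects 0.00201 A into n4 (from n3)
  I4: injects 0.349 A into n2 (from n1)
  Y(R8) = 0.0003344 S between n6,n3
  I5: injects 0.0685 A into n4 (from n5)
Assemble and solve the 8×8 MNA system:
  V(n1)=-2.279  V(n2)=13.22  V(n3)=0.000  V(n4)=-1.725  V(n5)=-3.571  V(n6)=-2.279
  i(L1)=0.002772  i(L2)=0.08098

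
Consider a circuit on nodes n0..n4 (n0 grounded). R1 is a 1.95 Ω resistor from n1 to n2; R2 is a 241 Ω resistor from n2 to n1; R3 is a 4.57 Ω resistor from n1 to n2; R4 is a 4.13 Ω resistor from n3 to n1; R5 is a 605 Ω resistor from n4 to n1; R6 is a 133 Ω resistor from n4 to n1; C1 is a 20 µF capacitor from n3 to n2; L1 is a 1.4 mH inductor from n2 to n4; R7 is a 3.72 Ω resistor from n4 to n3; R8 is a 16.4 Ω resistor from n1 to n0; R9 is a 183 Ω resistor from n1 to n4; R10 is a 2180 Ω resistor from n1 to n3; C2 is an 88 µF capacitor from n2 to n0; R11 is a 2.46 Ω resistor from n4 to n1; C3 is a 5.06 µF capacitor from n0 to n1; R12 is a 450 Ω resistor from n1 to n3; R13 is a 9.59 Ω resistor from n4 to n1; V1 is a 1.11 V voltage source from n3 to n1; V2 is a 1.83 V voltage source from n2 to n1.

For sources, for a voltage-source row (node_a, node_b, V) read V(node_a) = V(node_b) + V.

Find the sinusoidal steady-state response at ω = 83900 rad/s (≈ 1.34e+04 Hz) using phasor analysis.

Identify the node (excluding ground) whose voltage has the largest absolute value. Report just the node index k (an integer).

MNA unknowns: 4 node voltages V₁..V_4 plus 2 source currents (V1, V2)
R1: Y=0.5128+0.000j on G[1,2]
R2: Y=0.004149+0.000j on G[2,1]
R3: Y=0.2188+0.000j on G[1,2]
R4: Y=0.2421+0.000j on G[3,1]
R5: Y=0.001653+0.000j on G[4,1]
R6: Y=0.007519+0.000j on G[4,1]
C1: Y=0.000+1.678j on G[3,2]
L1: Y=0.000-0.008514j on G[2,4]
R7: Y=0.2688+0.000j on G[4,3]
R8: Y=0.06098+0.000j on G[1,0]
R9: Y=0.005464+0.000j on G[1,4]
R10: Y=0.0004587+0.000j on G[1,3]
C2: Y=0.000+7.383j on G[2,0]
R11: Y=0.4065+0.000j on G[4,1]
C3: Y=0.000+0.4245j on G[0,1]
R12: Y=0.002222+0.000j on G[1,3]
R13: Y=0.1043+0.000j on G[4,1]
V1: row V3−V1=1.11, i_V1 at 3,1
V2: row V2−V1=1.83, i_V2 at 2,1
solve → V1=-1.730-0.01351j, V2=0.09961-0.01351j, V3=-0.6204-0.01351j, V4=-1.355-0.02910j
aux → i_V1=-0.4691+1.204j, i_V2=-1.446-1.931j

1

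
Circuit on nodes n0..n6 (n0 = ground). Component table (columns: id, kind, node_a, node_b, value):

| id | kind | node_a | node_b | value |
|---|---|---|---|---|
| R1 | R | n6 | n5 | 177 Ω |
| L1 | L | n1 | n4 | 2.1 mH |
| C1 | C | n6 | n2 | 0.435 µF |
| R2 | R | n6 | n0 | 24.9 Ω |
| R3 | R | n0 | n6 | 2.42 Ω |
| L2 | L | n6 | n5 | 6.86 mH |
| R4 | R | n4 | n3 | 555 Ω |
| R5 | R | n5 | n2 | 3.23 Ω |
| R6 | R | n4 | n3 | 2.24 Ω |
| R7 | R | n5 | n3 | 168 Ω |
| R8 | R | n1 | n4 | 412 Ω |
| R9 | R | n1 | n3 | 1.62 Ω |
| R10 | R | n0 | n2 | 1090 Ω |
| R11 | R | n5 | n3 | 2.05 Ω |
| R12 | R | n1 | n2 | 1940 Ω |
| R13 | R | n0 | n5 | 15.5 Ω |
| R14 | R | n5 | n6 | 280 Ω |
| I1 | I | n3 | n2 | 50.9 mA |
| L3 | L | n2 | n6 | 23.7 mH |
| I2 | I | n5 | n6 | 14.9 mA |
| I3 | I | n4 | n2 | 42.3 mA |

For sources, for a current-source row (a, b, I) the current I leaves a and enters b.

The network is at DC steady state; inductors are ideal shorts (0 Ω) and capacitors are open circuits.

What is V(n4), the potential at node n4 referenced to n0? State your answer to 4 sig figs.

-0.2281 V

Apply KCL at each of the 6 non-ground nodes and solve the resulting linear system.
Node n1: branches {L1, R8, R9, R12} → V_1 = -0.2281
Node n2: branches {C1, R5, R10, R12, I1, L3, I3} → V_2 = 0.000
Node n3: branches {R4, R6, R7, R9, R11, I1} → V_3 = -0.1885
Node n4: branches {L1, R4, R6, R8, I3} → V_4 = -0.2281
Node n5: branches {R1, L2, R5, R7, R11, R13, R14, I2} → V_5 = 0.000
Node n6: branches {R1, C1, R2, R3, L2, R14, L3, I2} → V_6 = 0.000
Source currents: i(L1)=0.02456, i(L2)=0.1080, i(L3)=0.09308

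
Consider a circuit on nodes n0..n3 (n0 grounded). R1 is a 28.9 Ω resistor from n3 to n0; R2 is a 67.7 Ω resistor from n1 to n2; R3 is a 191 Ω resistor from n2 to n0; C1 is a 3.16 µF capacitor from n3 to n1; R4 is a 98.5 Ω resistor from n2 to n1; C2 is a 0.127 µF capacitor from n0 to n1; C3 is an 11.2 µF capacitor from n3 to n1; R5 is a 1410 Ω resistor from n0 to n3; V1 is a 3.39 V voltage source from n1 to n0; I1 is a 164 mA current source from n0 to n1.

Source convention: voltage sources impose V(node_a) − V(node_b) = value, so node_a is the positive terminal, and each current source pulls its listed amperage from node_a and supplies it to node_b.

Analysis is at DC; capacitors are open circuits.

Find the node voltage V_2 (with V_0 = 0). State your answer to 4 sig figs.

Apply KCL at each of the 3 non-ground nodes and solve the resulting linear system.
Node n1: branches {R2, C1, R4, C2, C3, V1, I1} → V_1 = 3.390
Node n2: branches {R2, R3, R4} → V_2 = 2.801
Node n3: branches {R1, C1, C3, R5} → V_3 = 0.000
Source currents: i(V1)=0.1493

2.801 V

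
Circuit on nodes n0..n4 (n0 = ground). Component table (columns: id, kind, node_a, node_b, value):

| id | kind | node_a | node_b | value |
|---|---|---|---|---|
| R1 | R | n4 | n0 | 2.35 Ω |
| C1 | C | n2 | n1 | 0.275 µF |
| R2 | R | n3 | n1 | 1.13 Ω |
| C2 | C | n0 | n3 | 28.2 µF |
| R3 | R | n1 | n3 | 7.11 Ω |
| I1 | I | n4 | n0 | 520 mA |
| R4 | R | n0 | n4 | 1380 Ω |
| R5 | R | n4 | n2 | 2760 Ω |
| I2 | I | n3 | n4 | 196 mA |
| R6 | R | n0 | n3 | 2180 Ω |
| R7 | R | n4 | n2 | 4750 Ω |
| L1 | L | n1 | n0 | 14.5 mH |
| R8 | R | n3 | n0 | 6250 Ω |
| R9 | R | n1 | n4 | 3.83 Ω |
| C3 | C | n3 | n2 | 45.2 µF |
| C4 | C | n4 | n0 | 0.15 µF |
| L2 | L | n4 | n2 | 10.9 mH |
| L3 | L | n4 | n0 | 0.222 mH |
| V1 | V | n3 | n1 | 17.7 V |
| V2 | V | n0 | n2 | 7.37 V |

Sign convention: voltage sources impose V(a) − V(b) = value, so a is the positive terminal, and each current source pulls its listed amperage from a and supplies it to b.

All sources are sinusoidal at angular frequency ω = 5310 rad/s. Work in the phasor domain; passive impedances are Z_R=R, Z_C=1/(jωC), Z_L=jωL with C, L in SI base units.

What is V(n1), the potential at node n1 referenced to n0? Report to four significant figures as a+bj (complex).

-18.52-11.69j V

Element admittances at ω=5310 rad/s:
  Y(R1) = 0.4255+0.000j S between n4,n0
  Y(C1) = 0.000+0.001460j S between n2,n1
  Y(R2) = 0.8850+0.000j S between n3,n1
  Y(C2) = 0.000+0.1497j S between n0,n3
  Y(R3) = 0.1406+0.000j S between n1,n3
  I1: injects 0.52 A into n0 (from n4)
  Y(R4) = 0.0007246+0.000j S between n0,n4
  Y(R5) = 0.0003623+0.000j S between n4,n2
  I2: injects 0.196 A into n4 (from n3)
  Y(R6) = 0.0004587+0.000j S between n0,n3
  Y(R7) = 0.0002105+0.000j S between n4,n2
  Y(L1) = 0.000-0.01299j S between n1,n0
  Y(R8) = 0.0001600+0.000j S between n3,n0
  Y(R9) = 0.2611+0.000j S between n1,n4
  Y(C3) = 0.000+0.2400j S between n3,n2
  Y(C4) = 0.000+0.0007965j S between n4,n0
  Y(L2) = 0.000-0.01728j S between n4,n2
  Y(L3) = 0.000-0.8483j S between n4,n0
  V1: constraint V(n3)−V(n1) = 17.7
  V2: constraint V(n0)−V(n2) = 7.37
Assemble and solve the 6×6 MNA system:
  V(n1)=-18.52-11.69j  V(n2)=-7.370+0.000j  V(n3)=-0.8184-11.69j  V(n4)=-0.8377-5.304j
  i(V1)=-22.90-1.443j  i(V2)=-2.735-1.440j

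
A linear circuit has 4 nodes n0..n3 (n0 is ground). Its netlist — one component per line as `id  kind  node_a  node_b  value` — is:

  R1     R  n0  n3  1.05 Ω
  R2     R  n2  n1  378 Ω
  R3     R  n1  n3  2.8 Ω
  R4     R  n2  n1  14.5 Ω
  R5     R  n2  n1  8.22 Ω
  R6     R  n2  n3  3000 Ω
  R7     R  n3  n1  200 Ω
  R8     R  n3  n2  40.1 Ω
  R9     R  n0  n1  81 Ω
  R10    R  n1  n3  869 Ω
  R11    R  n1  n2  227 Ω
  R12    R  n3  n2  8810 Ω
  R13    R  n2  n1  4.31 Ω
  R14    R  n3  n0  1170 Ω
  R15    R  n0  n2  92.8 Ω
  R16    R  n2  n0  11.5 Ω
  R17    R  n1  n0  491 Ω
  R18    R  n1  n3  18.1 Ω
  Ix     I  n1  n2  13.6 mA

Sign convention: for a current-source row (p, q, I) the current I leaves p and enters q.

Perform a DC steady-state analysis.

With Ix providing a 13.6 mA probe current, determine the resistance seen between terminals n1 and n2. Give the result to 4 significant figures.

MNA unknowns: 3 node voltages V₁..V_3
R1: Y=0.9524 on G[0,3]
R2: Y=0.002646 on G[2,1]
R3: Y=0.3571 on G[1,3]
R4: Y=0.06897 on G[2,1]
R5: Y=0.1217 on G[2,1]
R6: Y=0.0003333 on G[2,3]
R7: Y=0.005000 on G[3,1]
R8: Y=0.02494 on G[3,2]
R9: Y=0.01235 on G[0,1]
R10: Y=0.001151 on G[1,3]
R11: Y=0.004405 on G[1,2]
R12: Y=0.0001135 on G[3,2]
R13: Y=0.2320 on G[2,1]
R14: Y=0.0008547 on G[3,0]
R15: Y=0.01078 on G[0,2]
R16: Y=0.08696 on G[2,0]
R17: Y=0.002037 on G[1,0]
R18: Y=0.05525 on G[1,3]
Ix: z[1]−=0.0136, z[2]+=0.0136
solve → V1=-0.007245, V2=0.01889, V3=-0.001827

R_eq = 1.921 Ω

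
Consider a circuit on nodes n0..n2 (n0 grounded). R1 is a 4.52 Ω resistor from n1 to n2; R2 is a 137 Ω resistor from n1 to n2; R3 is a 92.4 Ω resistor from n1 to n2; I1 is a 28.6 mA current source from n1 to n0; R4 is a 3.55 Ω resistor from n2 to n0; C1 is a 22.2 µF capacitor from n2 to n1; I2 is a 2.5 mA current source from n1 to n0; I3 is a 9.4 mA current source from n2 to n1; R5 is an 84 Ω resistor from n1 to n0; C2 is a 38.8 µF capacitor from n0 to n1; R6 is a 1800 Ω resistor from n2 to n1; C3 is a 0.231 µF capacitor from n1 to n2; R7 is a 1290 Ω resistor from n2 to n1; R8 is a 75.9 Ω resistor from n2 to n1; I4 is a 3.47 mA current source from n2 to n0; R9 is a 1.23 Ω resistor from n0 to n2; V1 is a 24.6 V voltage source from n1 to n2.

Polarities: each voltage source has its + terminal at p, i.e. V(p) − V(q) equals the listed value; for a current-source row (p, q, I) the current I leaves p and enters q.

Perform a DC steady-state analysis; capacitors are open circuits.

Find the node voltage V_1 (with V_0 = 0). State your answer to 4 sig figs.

Element admittances at DC:
  Y(R1) = 0.2212 S between n1,n2
  Y(R2) = 0.007299 S between n1,n2
  Y(R3) = 0.01082 S between n1,n2
  I1: injects 0.0286 A into n0 (from n1)
  Y(R4) = 0.2817 S between n2,n0
  Y(C1) = 0.000 S between n2,n1
  I2: injects 0.0025 A into n0 (from n1)
  I3: injects 0.0094 A into n1 (from n2)
  Y(R5) = 0.01190 S between n1,n0
  Y(C2) = 0.000 S between n0,n1
  Y(R6) = 0.0005556 S between n2,n1
  Y(C3) = 0.000 S between n1,n2
  Y(R7) = 0.0007752 S between n2,n1
  Y(R8) = 0.01318 S between n2,n1
  I4: injects 0.00347 A into n0 (from n2)
  Y(R9) = 0.8130 S between n0,n2
  V1: constraint V(n1)−V(n2) = 24.6
Assemble and solve the 3×3 MNA system:
  V(n1)=24.30  V(n2)=-0.2959
  i(V1)=-6.556

24.30 V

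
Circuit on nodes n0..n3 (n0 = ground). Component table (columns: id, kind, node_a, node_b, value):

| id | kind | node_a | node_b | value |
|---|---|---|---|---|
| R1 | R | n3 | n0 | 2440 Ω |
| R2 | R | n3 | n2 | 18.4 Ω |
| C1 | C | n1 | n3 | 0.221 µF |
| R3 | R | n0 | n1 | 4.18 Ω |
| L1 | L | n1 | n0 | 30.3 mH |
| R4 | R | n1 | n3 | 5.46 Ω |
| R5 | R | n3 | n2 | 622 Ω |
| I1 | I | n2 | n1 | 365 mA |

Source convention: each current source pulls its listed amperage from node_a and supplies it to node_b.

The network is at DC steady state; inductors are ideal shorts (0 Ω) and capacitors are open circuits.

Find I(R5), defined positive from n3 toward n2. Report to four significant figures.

0.01049 A

Apply KCL at each of the 3 non-ground nodes and solve the resulting linear system.
Node n1: branches {C1, R3, L1, R4, I1} → V_1 = 0.000
Node n2: branches {R2, R5, I1} → V_2 = -8.511
Node n3: branches {R1, R2, C1, R4, R5} → V_3 = -1.988
Source currents: i(L1)=0.0008149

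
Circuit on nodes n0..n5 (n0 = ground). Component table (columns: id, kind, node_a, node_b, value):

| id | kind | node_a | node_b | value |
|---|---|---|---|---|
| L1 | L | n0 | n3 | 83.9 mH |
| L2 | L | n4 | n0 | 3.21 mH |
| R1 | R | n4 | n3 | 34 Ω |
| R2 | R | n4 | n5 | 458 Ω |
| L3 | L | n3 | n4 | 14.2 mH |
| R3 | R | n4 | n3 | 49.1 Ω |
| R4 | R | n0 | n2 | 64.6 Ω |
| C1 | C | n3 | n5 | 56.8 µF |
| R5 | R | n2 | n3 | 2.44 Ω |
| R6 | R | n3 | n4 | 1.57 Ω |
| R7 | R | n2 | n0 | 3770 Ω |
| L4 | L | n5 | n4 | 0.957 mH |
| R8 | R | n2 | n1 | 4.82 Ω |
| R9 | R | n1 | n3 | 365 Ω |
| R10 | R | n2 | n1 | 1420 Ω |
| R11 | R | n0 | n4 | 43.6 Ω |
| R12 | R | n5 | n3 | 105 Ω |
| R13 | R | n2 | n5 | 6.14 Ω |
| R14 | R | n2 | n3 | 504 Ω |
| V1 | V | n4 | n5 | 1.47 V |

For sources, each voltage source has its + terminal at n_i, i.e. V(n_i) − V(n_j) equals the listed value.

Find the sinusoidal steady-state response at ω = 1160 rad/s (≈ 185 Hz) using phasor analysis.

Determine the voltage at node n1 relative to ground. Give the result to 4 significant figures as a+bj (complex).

Element admittances at ω=1160 rad/s:
  Y(L1) = 0.000-0.01027j S between n0,n3
  Y(L2) = 0.000-0.2686j S between n4,n0
  Y(R1) = 0.02941+0.000j S between n4,n3
  Y(R2) = 0.002183+0.000j S between n4,n5
  Y(L3) = 0.000-0.06071j S between n3,n4
  Y(R3) = 0.02037+0.000j S between n4,n3
  Y(R4) = 0.01548+0.000j S between n0,n2
  Y(C1) = 0.000+0.06589j S between n3,n5
  Y(R5) = 0.4098+0.000j S between n2,n3
  Y(R6) = 0.6369+0.000j S between n3,n4
  Y(R7) = 0.0002653+0.000j S between n2,n0
  Y(L4) = 0.000-0.9008j S between n5,n4
  Y(R8) = 0.2075+0.000j S between n2,n1
  Y(R9) = 0.002740+0.000j S between n1,n3
  Y(R10) = 0.0007042+0.000j S between n2,n1
  Y(R11) = 0.02294+0.000j S between n0,n4
  Y(R12) = 0.009524+0.000j S between n5,n3
  Y(R13) = 0.1629+0.000j S between n2,n5
  Y(R14) = 0.001984+0.000j S between n2,n3
  V1: constraint V(n4)−V(n5) = 1.47
Assemble and solve the 6×6 MNA system:
  V(n1)=-0.5455-0.05024j  V(n2)=-0.5499-0.04979j  V(n3)=-0.2125-0.08491j  V(n4)=0.008181+0.03479j  V(n5)=-1.462+0.03479j
  i(V1)=-0.1715+1.257j

-0.5455-0.05024j V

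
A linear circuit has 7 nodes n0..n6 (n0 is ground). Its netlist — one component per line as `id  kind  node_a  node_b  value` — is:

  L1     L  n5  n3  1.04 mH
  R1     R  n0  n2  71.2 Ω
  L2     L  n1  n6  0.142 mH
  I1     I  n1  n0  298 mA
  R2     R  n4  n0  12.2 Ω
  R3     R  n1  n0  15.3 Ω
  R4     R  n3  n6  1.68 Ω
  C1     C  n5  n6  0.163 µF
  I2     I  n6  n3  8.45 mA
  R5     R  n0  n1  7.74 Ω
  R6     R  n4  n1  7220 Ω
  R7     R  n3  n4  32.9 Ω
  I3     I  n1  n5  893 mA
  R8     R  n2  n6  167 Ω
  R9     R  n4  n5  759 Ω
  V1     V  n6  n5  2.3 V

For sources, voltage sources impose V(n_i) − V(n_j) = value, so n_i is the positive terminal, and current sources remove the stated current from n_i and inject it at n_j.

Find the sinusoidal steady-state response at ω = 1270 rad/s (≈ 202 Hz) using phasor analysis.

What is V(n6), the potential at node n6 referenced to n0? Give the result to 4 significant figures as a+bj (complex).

Apply KCL at each of the 6 non-ground nodes and solve the resulting linear system.
Node n1: branches {L2, I1, R3, R5, R6, I3} → V_1 = -1.201-0.1349j
Node n2: branches {R1, R8} → V_2 = -0.3575+0.01129j
Node n3: branches {L1, R4, I2, R7} → V_3 = -2.555+1.191j
Node n4: branches {R2, R6, R7, R9} → V_4 = -0.7242+0.3182j
Node n5: branches {L1, C1, I3, R9, V1} → V_5 = -3.496+0.03776j
Node n6: branches {L2, R4, C1, I2, R8, V1} → V_6 = -1.196+0.03776j
Source currents: i(V1)=-1.769+0.7119j

-1.196+0.03776j V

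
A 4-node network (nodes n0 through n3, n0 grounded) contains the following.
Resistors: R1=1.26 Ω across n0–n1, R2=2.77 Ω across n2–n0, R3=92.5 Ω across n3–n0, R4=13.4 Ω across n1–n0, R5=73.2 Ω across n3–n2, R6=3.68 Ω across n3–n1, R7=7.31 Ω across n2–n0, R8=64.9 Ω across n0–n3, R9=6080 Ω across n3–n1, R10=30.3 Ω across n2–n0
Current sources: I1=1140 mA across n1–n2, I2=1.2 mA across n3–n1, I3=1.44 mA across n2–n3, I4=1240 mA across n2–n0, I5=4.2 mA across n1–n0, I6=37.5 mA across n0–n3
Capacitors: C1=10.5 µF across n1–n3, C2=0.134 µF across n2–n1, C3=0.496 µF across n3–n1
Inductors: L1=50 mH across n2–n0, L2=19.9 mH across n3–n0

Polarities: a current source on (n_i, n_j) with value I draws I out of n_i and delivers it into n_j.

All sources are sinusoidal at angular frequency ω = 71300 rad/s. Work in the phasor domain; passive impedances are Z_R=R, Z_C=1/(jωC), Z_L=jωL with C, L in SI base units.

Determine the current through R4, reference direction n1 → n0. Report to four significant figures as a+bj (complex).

-0.09115+0.001002j A

Element admittances at ω=71300 rad/s:
  Y(R1) = 0.7937+0.000j S between n0,n1
  I1: injects 1.14 A into n2 (from n1)
  I2: injects 0.0012 A into n1 (from n3)
  Y(R2) = 0.3610+0.000j S between n2,n0
  I3: injects 0.00144 A into n3 (from n2)
  Y(R3) = 0.01081+0.000j S between n3,n0
  Y(C1) = 0.000+0.7486j S between n1,n3
  Y(C2) = 0.000+0.009554j S between n2,n1
  Y(L1) = 0.000-0.0002805j S between n2,n0
  I4: injects 1.24 A into n0 (from n2)
  Y(R4) = 0.07463+0.000j S between n1,n0
  I5: injects 0.0042 A into n0 (from n1)
  Y(R5) = 0.01366+0.000j S between n3,n2
  Y(R6) = 0.2717+0.000j S between n3,n1
  Y(L2) = 0.000-0.0007048j S between n3,n0
  Y(R7) = 0.1368+0.000j S between n2,n0
  Y(R8) = 0.01541+0.000j S between n0,n3
  Y(R9) = 0.0001645+0.000j S between n3,n1
  Y(C3) = 0.000+0.03536j S between n3,n1
  Y(R10) = 0.03300+0.000j S between n2,n0
  I6: injects 0.0375 A into n3 (from n0)
Assemble and solve the 3×3 MNA system:
  V(n1)=-1.221+0.01342j  V(n2)=-0.2167-0.01973j  V(n3)=-1.187-0.07931j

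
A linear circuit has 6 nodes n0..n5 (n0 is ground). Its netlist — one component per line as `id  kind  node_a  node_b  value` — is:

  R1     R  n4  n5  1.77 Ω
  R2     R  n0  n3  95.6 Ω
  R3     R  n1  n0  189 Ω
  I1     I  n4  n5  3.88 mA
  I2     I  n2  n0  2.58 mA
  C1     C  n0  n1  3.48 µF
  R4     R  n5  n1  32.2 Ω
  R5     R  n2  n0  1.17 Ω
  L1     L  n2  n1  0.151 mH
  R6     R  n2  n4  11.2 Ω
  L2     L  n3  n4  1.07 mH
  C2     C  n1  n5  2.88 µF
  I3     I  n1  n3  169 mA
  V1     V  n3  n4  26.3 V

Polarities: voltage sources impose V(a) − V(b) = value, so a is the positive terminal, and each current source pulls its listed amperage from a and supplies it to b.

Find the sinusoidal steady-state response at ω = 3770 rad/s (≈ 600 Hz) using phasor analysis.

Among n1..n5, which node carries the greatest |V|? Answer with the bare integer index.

Element admittances at ω=3770 rad/s:
  Y(R1) = 0.5650+0.000j S between n4,n5
  Y(R2) = 0.01046+0.000j S between n0,n3
  Y(R3) = 0.005291+0.000j S between n1,n0
  I1: injects 0.00388 A into n5 (from n4)
  I2: injects 0.00258 A into n0 (from n2)
  Y(C1) = 0.000+0.01312j S between n0,n1
  Y(R4) = 0.03106+0.000j S between n5,n1
  Y(R5) = 0.8547+0.000j S between n2,n0
  Y(L1) = 0.000-1.757j S between n2,n1
  Y(R6) = 0.08929+0.000j S between n2,n4
  Y(L2) = 0.000-0.2479j S between n3,n4
  Y(C2) = 0.000+0.01086j S between n1,n5
  I3: injects 0.169 A into n3 (from n1)
  V1: constraint V(n3)−V(n4) = 26.3
Assemble and solve the 6×6 MNA system:
  V(n1)=-0.3119-0.1050j  V(n2)=-0.3111+0.004971j  V(n3)=25.20+0.03808j  V(n4)=-1.097+0.03808j  V(n5)=-1.047+0.04401j
  i(V1)=-0.09463+6.519j

3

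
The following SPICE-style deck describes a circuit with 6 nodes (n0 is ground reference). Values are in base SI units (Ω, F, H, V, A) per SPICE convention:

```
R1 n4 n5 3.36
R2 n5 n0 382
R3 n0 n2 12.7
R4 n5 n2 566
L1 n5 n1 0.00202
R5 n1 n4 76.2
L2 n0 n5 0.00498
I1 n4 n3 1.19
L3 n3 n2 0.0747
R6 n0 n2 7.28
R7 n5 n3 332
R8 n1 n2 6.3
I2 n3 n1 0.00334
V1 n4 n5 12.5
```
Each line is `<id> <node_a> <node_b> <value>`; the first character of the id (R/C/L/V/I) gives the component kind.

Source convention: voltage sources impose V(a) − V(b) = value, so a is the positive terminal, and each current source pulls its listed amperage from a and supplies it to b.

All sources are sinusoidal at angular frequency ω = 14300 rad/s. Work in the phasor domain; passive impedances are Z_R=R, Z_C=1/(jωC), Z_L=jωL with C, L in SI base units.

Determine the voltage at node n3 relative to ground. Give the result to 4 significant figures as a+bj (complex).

352.6+107.5j V

Element admittances at ω=14300 rad/s:
  Y(R1) = 0.2976+0.000j S between n4,n5
  Y(R2) = 0.002618+0.000j S between n5,n0
  Y(R3) = 0.07874+0.000j S between n0,n2
  Y(R4) = 0.001767+0.000j S between n5,n2
  Y(L1) = 0.000-0.03462j S between n5,n1
  Y(R5) = 0.01312+0.000j S between n1,n4
  Y(L2) = 0.000-0.01404j S between n0,n5
  I1: injects 1.19 A into n3 (from n4)
  Y(L3) = 0.000-0.0009361j S between n3,n2
  Y(R6) = 0.1374+0.000j S between n0,n2
  Y(R7) = 0.003012+0.000j S between n5,n3
  Y(R8) = 0.1587+0.000j S between n1,n2
  I2: injects 0.00334 A into n1 (from n3)
  V1: constraint V(n4)−V(n5) = 12.5
Assemble and solve the 6×6 MNA system:
  V(n1)=-0.01365+0.9627j  V(n2)=0.2262-0.4798j  V(n3)=352.6+107.5j  V(n4)=4.736-2.034j  V(n5)=-7.764-2.034j
  i(V1)=-4.973+0.03933j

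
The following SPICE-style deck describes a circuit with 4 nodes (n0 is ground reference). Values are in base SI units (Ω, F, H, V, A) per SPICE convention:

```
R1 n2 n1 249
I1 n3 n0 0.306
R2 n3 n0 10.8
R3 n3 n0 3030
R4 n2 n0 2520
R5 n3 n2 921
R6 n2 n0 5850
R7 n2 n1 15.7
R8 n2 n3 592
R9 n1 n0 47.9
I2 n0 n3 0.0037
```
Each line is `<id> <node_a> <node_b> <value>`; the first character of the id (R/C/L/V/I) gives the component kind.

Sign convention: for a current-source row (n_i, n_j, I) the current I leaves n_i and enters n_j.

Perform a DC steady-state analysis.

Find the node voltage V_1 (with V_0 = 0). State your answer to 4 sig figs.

Apply KCL at each of the 3 non-ground nodes and solve the resulting linear system.
Node n1: branches {R1, R7, R9} → V_1 = -0.3486
Node n2: branches {R1, R4, R5, R6, R7, R8} → V_2 = -0.4561
Node n3: branches {I1, R2, R3, R5, R8, I2} → V_3 = -3.172

-0.3486 V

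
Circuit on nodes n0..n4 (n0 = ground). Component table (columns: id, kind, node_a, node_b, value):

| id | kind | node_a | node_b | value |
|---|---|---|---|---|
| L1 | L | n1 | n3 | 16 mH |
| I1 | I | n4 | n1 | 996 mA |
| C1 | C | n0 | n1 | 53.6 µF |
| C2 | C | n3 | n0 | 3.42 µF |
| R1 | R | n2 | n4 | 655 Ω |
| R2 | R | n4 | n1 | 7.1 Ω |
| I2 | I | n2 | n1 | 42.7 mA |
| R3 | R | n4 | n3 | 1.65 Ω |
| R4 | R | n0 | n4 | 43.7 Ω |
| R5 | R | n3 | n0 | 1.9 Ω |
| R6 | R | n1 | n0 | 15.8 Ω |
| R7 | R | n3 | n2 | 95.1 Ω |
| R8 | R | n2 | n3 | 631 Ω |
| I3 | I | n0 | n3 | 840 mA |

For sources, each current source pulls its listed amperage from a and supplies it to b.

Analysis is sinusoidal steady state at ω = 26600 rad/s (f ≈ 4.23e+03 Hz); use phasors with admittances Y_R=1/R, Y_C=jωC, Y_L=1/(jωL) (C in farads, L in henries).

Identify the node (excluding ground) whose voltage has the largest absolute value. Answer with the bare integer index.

2

MNA unknowns: 4 node voltages V₁..V_4
L1: Y=0.000-0.002350j on G[1,3]
I1: z[4]−=0.996, z[1]+=0.996
C1: Y=0.000+1.426j on G[0,1]
C2: Y=0.000+0.09097j on G[3,0]
R1: Y=0.001527+0.000j on G[2,4]
R2: Y=0.1408+0.000j on G[4,1]
I2: z[2]−=0.0427, z[1]+=0.0427
R3: Y=0.6061+0.000j on G[4,3]
R4: Y=0.02288+0.000j on G[0,4]
R5: Y=0.5263+0.000j on G[3,0]
R6: Y=0.06329+0.000j on G[1,0]
R7: Y=0.01052+0.000j on G[3,2]
R8: Y=0.001585+0.000j on G[2,3]
I3: z[0]−=0.84, z[3]+=0.84
solve → V1=0.06641-0.5941j, V2=-3.262-0.1127j, V3=0.01622-0.1030j, V4=-1.273-0.1896j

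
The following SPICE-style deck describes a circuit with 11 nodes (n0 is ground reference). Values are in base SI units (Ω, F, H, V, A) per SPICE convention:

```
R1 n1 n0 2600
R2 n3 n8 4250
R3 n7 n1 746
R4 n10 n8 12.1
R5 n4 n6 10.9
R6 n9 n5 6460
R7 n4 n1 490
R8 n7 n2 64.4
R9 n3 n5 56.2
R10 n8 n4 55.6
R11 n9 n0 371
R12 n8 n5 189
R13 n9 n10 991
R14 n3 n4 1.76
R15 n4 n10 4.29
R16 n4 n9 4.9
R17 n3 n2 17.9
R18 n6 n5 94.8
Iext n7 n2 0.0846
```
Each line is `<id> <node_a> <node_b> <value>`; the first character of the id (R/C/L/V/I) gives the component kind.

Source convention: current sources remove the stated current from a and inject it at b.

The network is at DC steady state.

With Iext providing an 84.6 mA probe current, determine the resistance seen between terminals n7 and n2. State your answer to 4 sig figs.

Apply KCL at each of the 10 non-ground nodes and solve the resulting linear system.
Node n1: branches {R1, R3, R7} → V_1 = -1.601
Node n2: branches {R8, R17, Iext} → V_2 = 0.3170
Node n3: branches {R2, R9, R14, R17} → V_3 = 0.2390
Node n4: branches {R5, R7, R10, R14, R15, R16} → V_4 = 0.2315
Node n5: branches {R6, R9, R12, R18} → V_5 = 0.2356
Node n6: branches {R5, R18} → V_6 = 0.2319
Node n7: branches {R3, R8, Iext} → V_7 = -4.851
Node n8: branches {R2, R4, R10, R12} → V_8 = 0.2317
Node n9: branches {R6, R11, R13, R16} → V_9 = 0.2285
Node n10: branches {R4, R13, R15} → V_10 = 0.2315

R_eq = 61.08 Ω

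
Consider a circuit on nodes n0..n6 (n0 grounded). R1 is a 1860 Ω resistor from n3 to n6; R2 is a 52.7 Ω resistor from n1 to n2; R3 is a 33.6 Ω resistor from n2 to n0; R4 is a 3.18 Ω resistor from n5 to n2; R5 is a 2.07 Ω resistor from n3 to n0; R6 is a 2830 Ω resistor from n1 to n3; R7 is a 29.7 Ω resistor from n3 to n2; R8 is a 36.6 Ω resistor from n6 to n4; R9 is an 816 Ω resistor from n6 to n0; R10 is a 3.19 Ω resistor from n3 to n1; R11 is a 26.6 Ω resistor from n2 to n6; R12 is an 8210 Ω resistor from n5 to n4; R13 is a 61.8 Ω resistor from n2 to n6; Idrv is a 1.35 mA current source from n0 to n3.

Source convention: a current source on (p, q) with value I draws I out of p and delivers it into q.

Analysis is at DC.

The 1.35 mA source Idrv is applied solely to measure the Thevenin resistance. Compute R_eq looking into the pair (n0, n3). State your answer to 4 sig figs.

R_eq = 1.990 Ω

Apply KCL at each of the 6 non-ground nodes and solve the resulting linear system.
Node n1: branches {R2, R6, R10} → V_1 = 0.002629
Node n2: branches {R2, R3, R4, R7, R11, R13} → V_2 = 0.001685
Node n3: branches {R1, R5, R6, R7, R10, Idrv} → V_3 = 0.002686
Node n4: branches {R8, R12} → V_4 = 0.001658
Node n5: branches {R4, R12} → V_5 = 0.001685
Node n6: branches {R1, R8, R9, R11, R13} → V_6 = 0.001658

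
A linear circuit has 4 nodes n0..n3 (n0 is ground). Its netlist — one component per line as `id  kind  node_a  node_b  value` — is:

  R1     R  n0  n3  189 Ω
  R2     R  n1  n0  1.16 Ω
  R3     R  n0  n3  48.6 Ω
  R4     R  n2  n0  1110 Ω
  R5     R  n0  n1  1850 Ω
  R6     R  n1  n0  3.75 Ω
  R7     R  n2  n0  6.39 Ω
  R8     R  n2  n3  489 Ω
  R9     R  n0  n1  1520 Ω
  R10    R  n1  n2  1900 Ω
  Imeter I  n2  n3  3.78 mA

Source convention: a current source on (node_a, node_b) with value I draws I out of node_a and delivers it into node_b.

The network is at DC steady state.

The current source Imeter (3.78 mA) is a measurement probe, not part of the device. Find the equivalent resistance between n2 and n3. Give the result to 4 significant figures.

Element admittances at DC:
  Y(R1) = 0.005291 S between n0,n3
  Y(R2) = 0.8621 S between n1,n0
  Y(R3) = 0.02058 S between n0,n3
  Y(R4) = 0.0009009 S between n2,n0
  Y(R5) = 0.0005405 S between n0,n1
  Y(R6) = 0.2667 S between n1,n0
  Y(R7) = 0.1565 S between n2,n0
  Y(R8) = 0.002045 S between n2,n3
  Y(R9) = 0.0006579 S between n0,n1
  Y(R10) = 0.0005263 S between n1,n2
  Imeter: injects 0.00378 A into n3 (from n2)
Assemble and solve the 3×3 MNA system:
  V(n1)=-1.021e-05  V(n2)=-0.02192  V(n3)=0.1338

R_eq = 41.20 Ω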